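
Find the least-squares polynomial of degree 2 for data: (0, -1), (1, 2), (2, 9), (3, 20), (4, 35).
-1 + x + (2)x²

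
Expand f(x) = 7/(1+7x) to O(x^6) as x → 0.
7 - 49*x + 343*x**2 - 2401*x**3 + 16807*x**4 - 117649*x**5 + O(x**6)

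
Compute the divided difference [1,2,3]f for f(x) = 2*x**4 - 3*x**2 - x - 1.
47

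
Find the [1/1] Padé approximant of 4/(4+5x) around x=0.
1/(5*x/4 + 1)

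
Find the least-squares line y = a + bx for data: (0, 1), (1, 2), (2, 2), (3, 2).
a = 13/10, b = 3/10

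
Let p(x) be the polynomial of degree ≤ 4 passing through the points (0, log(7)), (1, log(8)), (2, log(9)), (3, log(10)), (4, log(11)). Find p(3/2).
-5*log(10)/32 - 5*log(7)/128 + 3*log(11)/128 + 45*log(2)/32 + 45*log(3)/32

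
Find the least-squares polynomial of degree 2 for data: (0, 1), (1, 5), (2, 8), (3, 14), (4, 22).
48/35 + (137/70)x + (11/14)x²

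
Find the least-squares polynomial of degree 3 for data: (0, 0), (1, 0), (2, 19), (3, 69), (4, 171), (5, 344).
-37/126 + (-509/756)x + (-19/18)x² + (323/108)x³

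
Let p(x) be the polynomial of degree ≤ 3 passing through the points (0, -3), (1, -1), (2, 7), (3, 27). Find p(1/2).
-19/8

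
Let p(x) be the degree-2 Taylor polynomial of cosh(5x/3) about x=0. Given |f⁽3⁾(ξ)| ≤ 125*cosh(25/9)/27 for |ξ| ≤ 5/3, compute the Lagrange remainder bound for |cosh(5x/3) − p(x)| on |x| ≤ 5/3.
15625*cosh(25/9)/4374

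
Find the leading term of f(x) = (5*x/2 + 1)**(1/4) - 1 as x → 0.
5*x/8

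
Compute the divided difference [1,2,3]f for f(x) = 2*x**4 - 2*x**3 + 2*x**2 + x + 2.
40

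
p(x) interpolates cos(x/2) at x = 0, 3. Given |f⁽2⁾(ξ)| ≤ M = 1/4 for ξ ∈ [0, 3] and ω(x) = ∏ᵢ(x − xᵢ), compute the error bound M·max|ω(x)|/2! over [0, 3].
9/32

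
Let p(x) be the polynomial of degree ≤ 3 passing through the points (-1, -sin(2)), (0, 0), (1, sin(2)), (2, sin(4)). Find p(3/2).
5*sin(4)/16 + 7*sin(2)/8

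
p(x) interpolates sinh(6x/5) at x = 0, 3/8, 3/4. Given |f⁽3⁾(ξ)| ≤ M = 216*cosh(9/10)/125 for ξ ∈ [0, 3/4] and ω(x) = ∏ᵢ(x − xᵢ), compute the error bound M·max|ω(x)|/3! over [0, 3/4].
27*sqrt(3)*cosh(9/10)/8000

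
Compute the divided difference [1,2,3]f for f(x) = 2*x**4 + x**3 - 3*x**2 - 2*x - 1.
53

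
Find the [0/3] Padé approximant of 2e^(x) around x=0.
2/(-x**3/6 + x**2/2 - x + 1)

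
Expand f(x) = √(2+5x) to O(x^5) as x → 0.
sqrt(2) + 5*sqrt(2)*x/4 - 25*sqrt(2)*x**2/32 + 125*sqrt(2)*x**3/128 - 3125*sqrt(2)*x**4/2048 + O(x**5)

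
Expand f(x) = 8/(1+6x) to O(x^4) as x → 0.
8 - 48*x + 288*x**2 - 1728*x**3 + O(x**4)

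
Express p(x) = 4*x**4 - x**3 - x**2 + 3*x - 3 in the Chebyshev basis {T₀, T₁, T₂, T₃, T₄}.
(-2)T₀ + (9/4)T₁ + (3/2)T₂ + (-1/4)T₃ + (1/2)T₄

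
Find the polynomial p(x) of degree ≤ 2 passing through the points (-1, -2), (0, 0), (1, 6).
2*x**2 + 4*x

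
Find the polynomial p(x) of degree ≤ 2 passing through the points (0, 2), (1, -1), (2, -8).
-2*x**2 - x + 2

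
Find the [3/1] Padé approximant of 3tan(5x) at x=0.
125*x**3 + 15*x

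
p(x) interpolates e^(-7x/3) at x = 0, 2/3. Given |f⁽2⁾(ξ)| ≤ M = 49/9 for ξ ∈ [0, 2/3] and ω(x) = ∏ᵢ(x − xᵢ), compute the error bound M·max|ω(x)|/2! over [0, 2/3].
49/162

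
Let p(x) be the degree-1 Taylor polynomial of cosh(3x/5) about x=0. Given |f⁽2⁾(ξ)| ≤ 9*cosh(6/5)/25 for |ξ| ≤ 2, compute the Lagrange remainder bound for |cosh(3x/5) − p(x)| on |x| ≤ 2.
18*cosh(6/5)/25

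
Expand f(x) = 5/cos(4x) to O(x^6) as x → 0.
5 + 40*x**2 + 800*x**4/3 + O(x**6)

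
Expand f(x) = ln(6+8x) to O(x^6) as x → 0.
log(6) + 4*x/3 - 8*x**2/9 + 64*x**3/81 - 64*x**4/81 + 1024*x**5/1215 + O(x**6)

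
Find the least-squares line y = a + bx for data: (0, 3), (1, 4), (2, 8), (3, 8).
a = 29/10, b = 19/10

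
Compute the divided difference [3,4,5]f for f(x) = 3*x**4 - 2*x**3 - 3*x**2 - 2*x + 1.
264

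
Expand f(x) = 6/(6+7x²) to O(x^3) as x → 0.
1 - 7*x**2/6 + O(x**3)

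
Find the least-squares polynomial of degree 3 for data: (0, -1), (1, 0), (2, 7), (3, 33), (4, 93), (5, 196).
-8/9 + (593/378)x + (-194/63)x² + (115/54)x³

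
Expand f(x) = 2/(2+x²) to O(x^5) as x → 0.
1 - x**2/2 + x**4/4 + O(x**5)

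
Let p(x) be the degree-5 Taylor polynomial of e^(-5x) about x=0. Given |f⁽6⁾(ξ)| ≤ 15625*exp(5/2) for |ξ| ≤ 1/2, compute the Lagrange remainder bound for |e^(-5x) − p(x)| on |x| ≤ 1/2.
3125*exp(5/2)/9216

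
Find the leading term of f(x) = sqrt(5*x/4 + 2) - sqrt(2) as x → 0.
5*sqrt(2)*x/16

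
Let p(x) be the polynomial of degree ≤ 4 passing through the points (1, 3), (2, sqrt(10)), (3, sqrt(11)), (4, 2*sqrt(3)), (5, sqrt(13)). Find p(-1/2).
-693*sqrt(10)/32 - 385*sqrt(3)/16 + 315*sqrt(13)/128 + 3465/128 + 1485*sqrt(11)/64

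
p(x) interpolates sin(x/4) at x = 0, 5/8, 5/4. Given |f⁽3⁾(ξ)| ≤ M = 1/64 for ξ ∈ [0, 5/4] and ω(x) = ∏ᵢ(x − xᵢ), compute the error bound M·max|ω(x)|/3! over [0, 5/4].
125*sqrt(3)/884736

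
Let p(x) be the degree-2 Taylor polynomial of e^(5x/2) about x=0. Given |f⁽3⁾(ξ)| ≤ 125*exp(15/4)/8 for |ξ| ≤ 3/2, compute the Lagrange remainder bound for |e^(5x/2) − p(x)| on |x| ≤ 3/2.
1125*exp(15/4)/128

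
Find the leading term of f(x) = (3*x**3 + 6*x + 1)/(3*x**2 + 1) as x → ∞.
x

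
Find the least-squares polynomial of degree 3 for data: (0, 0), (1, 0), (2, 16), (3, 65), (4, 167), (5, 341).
-11/126 + (-631/756)x + (-487/252)x² + (85/27)x³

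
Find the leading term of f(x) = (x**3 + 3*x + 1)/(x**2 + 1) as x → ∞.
x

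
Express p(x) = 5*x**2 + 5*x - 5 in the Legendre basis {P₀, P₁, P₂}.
(-10/3)P₀ + (5)P₁ + (10/3)P₂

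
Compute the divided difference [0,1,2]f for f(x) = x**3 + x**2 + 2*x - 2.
4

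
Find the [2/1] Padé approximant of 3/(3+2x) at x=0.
1/(2*x/3 + 1)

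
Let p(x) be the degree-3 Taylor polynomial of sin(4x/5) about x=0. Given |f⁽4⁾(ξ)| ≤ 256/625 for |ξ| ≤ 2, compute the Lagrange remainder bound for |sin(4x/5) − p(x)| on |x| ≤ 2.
512/1875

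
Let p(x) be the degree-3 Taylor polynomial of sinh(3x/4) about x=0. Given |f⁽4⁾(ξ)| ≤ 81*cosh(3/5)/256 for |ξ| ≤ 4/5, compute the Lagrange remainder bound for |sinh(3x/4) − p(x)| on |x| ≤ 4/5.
27*cosh(3/5)/5000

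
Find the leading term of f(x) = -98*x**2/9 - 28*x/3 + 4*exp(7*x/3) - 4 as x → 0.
686*x**3/81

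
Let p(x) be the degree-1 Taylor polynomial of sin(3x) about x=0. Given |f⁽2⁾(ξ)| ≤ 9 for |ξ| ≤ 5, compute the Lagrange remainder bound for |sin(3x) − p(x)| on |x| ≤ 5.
225/2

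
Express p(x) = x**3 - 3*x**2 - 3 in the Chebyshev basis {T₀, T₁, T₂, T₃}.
(-9/2)T₀ + (3/4)T₁ + (-3/2)T₂ + (1/4)T₃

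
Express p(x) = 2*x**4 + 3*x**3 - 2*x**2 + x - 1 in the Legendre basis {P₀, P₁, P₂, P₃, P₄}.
(-19/15)P₀ + (14/5)P₁ + (-4/21)P₂ + (6/5)P₃ + (16/35)P₄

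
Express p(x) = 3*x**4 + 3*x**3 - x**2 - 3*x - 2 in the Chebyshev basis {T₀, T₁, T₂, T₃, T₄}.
(-11/8)T₀ + (-3/4)T₁ + T₂ + (3/4)T₃ + (3/8)T₄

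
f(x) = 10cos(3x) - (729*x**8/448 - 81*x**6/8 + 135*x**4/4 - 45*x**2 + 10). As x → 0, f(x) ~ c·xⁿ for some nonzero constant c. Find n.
10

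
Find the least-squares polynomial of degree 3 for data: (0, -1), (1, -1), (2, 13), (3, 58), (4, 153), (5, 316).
-22/21 + (-4/9)x + (-199/84)x² + (109/36)x³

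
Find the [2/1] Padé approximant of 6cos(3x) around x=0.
6 - 27*x**2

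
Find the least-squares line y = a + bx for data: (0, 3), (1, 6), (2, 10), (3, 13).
a = 29/10, b = 17/5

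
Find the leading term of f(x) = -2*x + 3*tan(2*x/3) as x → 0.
8*x**3/27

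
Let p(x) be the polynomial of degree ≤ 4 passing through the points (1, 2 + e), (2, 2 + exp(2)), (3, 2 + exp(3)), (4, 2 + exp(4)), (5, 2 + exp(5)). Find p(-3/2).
-1365*exp(4)/32 - 2145*exp(2)/32 + 2 + 3003*e/128 + 1155*exp(5)/128 + 5005*exp(3)/64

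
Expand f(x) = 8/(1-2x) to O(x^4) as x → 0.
8 + 16*x + 32*x**2 + 64*x**3 + O(x**4)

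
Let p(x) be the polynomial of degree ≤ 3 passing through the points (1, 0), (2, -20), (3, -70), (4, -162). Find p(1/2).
5/2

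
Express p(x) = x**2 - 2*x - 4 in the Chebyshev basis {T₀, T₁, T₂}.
(-7/2)T₀ + (-2)T₁ + (1/2)T₂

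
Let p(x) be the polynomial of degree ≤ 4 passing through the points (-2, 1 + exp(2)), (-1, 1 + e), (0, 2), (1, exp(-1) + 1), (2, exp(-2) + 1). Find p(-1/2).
(-20*e + 3 + (-5*exp(2) + 60*e + 218)*exp(2))*exp(-2)/128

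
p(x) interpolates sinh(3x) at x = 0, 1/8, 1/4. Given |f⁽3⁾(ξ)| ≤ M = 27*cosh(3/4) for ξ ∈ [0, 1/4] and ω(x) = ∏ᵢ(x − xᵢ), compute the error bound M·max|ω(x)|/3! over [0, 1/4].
sqrt(3)*cosh(3/4)/512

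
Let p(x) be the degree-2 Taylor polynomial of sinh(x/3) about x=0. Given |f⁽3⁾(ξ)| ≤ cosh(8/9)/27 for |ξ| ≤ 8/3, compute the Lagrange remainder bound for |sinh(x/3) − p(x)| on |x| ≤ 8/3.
256*cosh(8/9)/2187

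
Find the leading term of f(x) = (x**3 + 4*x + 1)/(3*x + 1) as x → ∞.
x**2/3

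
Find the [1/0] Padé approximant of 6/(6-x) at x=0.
x/6 + 1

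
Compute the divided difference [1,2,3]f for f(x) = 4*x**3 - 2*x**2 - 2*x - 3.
22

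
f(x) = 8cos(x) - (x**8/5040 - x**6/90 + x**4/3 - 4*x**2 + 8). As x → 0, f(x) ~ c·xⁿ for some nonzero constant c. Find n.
10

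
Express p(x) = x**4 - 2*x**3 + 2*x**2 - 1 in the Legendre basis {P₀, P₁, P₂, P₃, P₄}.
(-2/15)P₀ + (-6/5)P₁ + (40/21)P₂ + (-4/5)P₃ + (8/35)P₄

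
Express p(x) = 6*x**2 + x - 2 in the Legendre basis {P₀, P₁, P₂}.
P₁ + (4)P₂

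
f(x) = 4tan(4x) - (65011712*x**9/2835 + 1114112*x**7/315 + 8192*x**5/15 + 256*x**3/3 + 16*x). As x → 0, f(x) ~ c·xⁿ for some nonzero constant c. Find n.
11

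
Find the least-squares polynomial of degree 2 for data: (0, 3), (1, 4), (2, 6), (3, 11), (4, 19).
113/35 + (-67/70)x + (17/14)x²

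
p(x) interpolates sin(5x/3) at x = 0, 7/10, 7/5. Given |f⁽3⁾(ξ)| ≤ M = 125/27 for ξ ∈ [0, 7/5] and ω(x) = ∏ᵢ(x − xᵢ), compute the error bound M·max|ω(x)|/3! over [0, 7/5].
343*sqrt(3)/5832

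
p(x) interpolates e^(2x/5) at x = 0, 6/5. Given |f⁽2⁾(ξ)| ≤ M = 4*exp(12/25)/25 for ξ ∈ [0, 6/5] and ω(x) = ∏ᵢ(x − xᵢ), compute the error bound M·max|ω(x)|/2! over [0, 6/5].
18*exp(12/25)/625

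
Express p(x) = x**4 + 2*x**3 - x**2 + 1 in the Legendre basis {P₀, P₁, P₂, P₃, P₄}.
(13/15)P₀ + (6/5)P₁ + (-2/21)P₂ + (4/5)P₃ + (8/35)P₄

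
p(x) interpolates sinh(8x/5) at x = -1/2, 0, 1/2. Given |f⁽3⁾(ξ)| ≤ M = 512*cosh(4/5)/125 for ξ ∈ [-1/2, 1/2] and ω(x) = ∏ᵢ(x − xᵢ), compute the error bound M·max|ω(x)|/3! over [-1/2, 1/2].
64*sqrt(3)*cosh(4/5)/3375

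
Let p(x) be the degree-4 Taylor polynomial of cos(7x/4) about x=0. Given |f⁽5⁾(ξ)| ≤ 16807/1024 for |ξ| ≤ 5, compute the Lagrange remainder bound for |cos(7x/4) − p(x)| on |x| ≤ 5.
10504375/24576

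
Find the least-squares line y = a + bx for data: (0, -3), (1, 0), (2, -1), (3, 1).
a = -12/5, b = 11/10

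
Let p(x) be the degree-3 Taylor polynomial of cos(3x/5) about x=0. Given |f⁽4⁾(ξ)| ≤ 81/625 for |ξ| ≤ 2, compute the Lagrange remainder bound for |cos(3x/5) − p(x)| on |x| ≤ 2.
54/625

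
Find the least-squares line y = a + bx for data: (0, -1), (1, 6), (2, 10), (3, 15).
a = -3/10, b = 26/5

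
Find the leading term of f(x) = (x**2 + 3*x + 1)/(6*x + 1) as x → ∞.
x/6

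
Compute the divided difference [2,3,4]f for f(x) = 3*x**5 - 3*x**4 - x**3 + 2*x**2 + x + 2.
683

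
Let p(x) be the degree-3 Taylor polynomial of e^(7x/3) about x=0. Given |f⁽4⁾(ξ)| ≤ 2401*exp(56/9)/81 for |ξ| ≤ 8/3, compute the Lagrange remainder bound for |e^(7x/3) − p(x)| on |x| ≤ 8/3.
1229312*exp(56/9)/19683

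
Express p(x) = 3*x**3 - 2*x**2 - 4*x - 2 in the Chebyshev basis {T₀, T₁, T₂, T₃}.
(-3)T₀ + (-7/4)T₁ - T₂ + (3/4)T₃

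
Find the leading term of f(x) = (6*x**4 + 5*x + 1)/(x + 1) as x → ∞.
6*x**3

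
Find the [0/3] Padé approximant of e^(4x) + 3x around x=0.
1/(-725*x**3/3 + 41*x**2 - 7*x + 1)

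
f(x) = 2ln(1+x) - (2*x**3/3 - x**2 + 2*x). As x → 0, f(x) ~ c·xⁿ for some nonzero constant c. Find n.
4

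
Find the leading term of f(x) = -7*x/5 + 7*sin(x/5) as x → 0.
-7*x**3/750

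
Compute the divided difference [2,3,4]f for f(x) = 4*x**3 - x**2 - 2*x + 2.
35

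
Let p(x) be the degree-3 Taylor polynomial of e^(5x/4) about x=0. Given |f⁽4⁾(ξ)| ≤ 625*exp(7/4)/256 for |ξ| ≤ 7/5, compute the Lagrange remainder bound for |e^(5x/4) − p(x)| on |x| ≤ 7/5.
2401*exp(7/4)/6144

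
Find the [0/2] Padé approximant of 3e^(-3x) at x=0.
3/(9*x**2/2 + 3*x + 1)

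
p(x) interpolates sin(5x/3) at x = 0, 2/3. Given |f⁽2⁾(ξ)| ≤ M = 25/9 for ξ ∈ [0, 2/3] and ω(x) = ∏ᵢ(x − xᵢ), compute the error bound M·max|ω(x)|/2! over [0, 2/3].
25/162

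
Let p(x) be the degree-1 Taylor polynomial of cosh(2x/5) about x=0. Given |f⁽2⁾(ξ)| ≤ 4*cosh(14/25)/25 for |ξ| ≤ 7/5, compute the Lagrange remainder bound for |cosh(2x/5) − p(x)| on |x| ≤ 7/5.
98*cosh(14/25)/625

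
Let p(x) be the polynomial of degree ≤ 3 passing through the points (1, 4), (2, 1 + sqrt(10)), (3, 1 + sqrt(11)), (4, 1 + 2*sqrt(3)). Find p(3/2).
-5*sqrt(11)/16 + sqrt(3)/8 + 31/16 + 15*sqrt(10)/16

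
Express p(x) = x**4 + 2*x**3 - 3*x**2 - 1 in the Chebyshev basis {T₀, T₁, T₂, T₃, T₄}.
(-17/8)T₀ + (3/2)T₁ - T₂ + (1/2)T₃ + (1/8)T₄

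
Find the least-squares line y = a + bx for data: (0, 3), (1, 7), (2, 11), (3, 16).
a = 14/5, b = 43/10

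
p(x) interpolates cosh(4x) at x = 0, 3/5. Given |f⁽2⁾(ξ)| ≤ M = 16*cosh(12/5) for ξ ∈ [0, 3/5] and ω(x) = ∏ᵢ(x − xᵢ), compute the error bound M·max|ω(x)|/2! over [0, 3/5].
18*cosh(12/5)/25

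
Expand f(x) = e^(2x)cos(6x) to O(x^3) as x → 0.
1 + 2*x - 16*x**2 + O(x**3)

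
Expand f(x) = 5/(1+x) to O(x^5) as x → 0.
5 - 5*x + 5*x**2 - 5*x**3 + 5*x**4 + O(x**5)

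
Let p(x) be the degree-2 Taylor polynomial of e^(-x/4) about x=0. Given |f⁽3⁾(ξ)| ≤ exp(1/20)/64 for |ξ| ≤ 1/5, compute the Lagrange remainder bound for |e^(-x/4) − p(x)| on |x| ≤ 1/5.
exp(1/20)/48000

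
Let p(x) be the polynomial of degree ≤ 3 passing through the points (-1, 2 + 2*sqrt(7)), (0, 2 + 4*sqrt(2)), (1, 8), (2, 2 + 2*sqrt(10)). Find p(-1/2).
1/8 + sqrt(10)/8 + 5*sqrt(7)/8 + 15*sqrt(2)/4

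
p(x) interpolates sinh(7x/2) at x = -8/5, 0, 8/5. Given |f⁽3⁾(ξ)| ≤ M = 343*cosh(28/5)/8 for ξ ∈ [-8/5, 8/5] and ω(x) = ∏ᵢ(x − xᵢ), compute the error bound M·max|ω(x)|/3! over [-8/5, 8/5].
21952*sqrt(3)*cosh(28/5)/3375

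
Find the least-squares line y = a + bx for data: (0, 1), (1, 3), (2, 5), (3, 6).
a = 6/5, b = 17/10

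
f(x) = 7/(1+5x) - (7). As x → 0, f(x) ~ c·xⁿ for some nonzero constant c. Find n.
1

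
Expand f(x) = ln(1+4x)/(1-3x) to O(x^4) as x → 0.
4*x + 4*x**2 + 100*x**3/3 + O(x**4)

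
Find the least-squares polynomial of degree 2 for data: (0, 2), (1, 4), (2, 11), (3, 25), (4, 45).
15/7 + (-111/70)x + (43/14)x²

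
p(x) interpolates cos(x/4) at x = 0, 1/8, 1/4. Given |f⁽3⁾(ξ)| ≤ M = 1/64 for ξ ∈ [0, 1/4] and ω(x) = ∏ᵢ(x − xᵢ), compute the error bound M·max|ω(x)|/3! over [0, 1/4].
sqrt(3)/884736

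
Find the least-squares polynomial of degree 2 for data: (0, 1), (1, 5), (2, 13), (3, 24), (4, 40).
37/35 + (139/70)x + (27/14)x²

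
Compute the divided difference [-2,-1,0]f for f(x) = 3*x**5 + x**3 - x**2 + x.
-49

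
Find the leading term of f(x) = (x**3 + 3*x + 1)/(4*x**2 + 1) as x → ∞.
x/4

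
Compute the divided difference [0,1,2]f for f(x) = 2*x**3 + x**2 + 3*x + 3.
7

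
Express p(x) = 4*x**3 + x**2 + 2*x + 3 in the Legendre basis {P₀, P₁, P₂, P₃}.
(10/3)P₀ + (22/5)P₁ + (2/3)P₂ + (8/5)P₃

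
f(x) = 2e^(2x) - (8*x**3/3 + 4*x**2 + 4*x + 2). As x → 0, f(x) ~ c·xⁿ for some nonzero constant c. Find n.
4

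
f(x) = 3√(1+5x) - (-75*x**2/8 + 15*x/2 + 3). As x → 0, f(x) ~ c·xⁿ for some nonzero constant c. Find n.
3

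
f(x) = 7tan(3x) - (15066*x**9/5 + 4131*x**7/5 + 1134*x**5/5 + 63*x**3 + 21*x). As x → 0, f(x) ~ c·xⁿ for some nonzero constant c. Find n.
11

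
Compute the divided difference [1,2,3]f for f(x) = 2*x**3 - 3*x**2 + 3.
9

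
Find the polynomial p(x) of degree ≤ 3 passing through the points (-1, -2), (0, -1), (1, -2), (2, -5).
-x**2 - 1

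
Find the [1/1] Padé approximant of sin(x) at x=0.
x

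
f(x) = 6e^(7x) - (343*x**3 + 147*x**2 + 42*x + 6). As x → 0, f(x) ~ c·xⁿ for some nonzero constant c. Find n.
4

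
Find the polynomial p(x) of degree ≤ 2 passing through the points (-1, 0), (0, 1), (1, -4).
-3*x**2 - 2*x + 1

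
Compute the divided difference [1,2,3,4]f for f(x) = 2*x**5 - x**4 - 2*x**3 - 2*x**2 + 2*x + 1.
118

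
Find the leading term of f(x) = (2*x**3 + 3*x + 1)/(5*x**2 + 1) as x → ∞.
2*x/5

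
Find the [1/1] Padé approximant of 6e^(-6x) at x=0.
(6 - 18*x)/(3*x + 1)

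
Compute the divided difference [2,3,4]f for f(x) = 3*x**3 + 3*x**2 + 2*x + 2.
30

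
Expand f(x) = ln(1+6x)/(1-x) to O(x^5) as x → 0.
6*x - 12*x**2 + 60*x**3 - 264*x**4 + O(x**5)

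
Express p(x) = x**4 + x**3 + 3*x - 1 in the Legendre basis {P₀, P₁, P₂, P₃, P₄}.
(-4/5)P₀ + (18/5)P₁ + (4/7)P₂ + (2/5)P₃ + (8/35)P₄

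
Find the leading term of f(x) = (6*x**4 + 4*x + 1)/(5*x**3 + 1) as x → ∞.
6*x/5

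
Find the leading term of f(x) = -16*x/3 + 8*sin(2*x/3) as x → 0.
-32*x**3/81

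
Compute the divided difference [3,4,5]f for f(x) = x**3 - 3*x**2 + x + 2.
9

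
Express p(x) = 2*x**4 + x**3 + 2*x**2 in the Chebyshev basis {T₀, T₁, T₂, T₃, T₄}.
(7/4)T₀ + (3/4)T₁ + (2)T₂ + (1/4)T₃ + (1/4)T₄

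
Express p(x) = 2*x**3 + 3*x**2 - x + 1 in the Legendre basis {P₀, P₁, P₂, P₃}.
(2)P₀ + (1/5)P₁ + (2)P₂ + (4/5)P₃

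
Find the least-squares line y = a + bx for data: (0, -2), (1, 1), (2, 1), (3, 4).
a = -17/10, b = 9/5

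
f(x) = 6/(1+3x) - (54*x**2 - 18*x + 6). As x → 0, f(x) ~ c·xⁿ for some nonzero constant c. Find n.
3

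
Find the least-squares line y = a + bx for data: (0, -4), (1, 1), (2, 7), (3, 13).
a = -43/10, b = 57/10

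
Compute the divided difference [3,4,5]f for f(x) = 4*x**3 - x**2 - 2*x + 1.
47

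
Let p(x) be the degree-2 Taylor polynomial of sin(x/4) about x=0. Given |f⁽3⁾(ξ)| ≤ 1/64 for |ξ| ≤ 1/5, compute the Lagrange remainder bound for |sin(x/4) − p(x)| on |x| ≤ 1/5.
1/48000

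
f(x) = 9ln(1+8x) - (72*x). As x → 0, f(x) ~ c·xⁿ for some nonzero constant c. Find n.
2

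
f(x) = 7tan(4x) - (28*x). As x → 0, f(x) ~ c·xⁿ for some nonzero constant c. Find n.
3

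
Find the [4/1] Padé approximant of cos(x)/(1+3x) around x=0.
(x**4/24 - x**2/2 + 1)/(3*x + 1)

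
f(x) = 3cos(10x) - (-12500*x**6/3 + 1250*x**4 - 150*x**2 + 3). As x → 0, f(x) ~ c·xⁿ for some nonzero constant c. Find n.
8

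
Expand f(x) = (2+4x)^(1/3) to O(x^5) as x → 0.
2**(1/3) + 2*2**(1/3)*x/3 - 4*2**(1/3)*x**2/9 + 40*2**(1/3)*x**3/81 - 160*2**(1/3)*x**4/243 + O(x**5)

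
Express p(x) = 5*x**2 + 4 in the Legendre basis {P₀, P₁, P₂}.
(17/3)P₀ + (10/3)P₂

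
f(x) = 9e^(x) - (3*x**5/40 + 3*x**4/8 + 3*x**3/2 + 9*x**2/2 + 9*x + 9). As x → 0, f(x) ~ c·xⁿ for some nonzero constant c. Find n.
6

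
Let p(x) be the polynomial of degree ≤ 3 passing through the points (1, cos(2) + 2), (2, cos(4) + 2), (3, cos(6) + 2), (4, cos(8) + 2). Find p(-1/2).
105*cos(2)/16 - 35*cos(8)/16 + 2 - 189*cos(4)/16 + 135*cos(6)/16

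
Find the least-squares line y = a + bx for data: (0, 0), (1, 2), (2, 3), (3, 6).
a = -1/10, b = 19/10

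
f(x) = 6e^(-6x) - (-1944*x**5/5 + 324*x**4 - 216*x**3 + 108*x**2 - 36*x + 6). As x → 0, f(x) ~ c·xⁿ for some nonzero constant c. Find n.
6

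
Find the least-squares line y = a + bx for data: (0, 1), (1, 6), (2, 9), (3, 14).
a = 6/5, b = 21/5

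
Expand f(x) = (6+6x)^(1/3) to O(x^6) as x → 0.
6**(1/3) + 6**(1/3)*x/3 - 6**(1/3)*x**2/9 + 5*6**(1/3)*x**3/81 - 10*6**(1/3)*x**4/243 + 22*6**(1/3)*x**5/729 + O(x**6)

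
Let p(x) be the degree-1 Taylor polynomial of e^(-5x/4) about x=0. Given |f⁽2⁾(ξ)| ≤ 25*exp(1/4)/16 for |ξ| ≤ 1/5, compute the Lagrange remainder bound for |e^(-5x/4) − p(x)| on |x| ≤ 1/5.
exp(1/4)/32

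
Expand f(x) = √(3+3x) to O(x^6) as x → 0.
sqrt(3) + sqrt(3)*x/2 - sqrt(3)*x**2/8 + sqrt(3)*x**3/16 - 5*sqrt(3)*x**4/128 + 7*sqrt(3)*x**5/256 + O(x**6)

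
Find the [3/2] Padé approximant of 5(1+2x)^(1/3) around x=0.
(56*x**3/81 + 28*x**2/3 + 14*x + 5)/(8*x**2/9 + 32*x/15 + 1)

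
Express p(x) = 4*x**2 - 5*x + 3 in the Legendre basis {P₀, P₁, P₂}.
(13/3)P₀ + (-5)P₁ + (8/3)P₂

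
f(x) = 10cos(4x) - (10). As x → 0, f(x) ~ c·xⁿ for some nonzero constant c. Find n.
2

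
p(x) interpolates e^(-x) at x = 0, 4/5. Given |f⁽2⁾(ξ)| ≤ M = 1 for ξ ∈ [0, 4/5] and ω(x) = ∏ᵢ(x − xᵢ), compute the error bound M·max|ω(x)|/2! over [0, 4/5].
2/25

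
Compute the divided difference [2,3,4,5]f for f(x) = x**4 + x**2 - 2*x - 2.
14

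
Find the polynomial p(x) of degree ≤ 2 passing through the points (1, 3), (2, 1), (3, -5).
-2*x**2 + 4*x + 1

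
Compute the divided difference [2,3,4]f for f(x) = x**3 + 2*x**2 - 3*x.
11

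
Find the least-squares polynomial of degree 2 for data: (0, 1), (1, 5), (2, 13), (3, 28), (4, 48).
41/35 + (39/70)x + (39/14)x²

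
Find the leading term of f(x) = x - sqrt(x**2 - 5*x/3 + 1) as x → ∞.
5/6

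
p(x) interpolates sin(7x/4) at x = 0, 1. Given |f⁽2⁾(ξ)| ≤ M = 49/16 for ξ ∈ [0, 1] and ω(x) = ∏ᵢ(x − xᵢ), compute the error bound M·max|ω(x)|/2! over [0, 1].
49/128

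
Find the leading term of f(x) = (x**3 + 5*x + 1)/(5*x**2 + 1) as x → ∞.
x/5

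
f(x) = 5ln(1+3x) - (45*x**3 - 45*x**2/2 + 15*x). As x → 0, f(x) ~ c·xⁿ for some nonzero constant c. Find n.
4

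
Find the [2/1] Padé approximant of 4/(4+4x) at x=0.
1/(x + 1)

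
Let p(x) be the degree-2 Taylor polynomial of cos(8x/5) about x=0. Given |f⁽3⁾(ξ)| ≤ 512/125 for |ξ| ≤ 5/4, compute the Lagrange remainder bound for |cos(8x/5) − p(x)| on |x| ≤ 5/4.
4/3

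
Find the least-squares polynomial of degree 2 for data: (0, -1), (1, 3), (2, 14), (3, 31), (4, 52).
-9/7 + (69/35)x + (20/7)x²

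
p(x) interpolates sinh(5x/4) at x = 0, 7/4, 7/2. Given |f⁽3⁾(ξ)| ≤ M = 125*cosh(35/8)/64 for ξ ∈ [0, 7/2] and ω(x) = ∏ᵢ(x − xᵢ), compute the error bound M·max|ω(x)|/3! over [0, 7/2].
42875*sqrt(3)*cosh(35/8)/110592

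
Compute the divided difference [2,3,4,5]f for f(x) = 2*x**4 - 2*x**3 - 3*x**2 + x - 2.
26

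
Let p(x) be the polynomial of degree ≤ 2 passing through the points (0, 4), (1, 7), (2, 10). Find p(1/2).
11/2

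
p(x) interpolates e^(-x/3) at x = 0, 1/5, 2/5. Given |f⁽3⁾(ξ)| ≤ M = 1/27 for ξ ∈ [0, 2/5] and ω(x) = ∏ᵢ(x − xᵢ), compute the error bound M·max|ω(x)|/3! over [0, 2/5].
sqrt(3)/91125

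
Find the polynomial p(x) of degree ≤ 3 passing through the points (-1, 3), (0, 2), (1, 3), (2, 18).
2*x**3 + x**2 - 2*x + 2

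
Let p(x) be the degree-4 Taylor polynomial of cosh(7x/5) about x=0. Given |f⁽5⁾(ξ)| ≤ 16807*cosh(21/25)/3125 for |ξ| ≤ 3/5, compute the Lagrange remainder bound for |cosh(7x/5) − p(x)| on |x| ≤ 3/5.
1361367*cosh(21/25)/390625000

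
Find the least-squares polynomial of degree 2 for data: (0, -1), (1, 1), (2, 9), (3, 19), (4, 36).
-36/35 + (2/35)x + (16/7)x²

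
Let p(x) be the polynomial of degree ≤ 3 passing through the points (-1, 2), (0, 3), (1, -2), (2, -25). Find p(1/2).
2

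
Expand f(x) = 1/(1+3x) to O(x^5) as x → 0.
1 - 3*x + 9*x**2 - 27*x**3 + 81*x**4 + O(x**5)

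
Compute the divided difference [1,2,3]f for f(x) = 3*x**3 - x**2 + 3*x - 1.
17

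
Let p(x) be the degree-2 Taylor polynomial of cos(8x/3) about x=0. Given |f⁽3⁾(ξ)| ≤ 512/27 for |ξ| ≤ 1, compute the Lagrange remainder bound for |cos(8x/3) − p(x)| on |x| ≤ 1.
256/81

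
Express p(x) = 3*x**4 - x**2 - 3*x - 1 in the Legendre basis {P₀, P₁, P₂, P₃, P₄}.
(-11/15)P₀ + (-3)P₁ + (22/21)P₂ + (24/35)P₄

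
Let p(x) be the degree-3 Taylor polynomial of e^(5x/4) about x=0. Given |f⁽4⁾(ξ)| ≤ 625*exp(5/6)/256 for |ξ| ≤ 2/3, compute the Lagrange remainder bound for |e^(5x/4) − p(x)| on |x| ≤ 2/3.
625*exp(5/6)/31104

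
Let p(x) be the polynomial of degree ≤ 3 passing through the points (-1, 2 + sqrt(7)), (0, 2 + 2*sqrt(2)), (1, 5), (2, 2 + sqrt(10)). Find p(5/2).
-73/16 - 5*sqrt(7)/16 + 21*sqrt(2)/8 + 35*sqrt(10)/16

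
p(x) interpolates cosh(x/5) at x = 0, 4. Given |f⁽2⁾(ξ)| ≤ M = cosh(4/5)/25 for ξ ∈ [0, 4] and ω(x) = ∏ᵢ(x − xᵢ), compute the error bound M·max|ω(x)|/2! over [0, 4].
2*cosh(4/5)/25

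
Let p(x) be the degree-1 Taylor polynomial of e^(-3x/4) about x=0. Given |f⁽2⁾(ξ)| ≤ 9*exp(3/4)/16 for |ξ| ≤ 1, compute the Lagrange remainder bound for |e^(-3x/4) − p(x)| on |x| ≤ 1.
9*exp(3/4)/32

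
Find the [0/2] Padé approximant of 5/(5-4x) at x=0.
1/(1 - 4*x/5)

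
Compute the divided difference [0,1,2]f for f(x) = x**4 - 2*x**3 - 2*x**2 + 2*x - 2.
-1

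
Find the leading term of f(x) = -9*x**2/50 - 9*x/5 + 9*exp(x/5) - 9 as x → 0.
3*x**3/250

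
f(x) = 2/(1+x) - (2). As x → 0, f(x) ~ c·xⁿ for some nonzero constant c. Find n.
1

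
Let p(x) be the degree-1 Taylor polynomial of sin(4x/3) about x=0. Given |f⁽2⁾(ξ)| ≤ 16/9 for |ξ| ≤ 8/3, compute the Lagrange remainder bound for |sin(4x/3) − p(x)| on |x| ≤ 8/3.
512/81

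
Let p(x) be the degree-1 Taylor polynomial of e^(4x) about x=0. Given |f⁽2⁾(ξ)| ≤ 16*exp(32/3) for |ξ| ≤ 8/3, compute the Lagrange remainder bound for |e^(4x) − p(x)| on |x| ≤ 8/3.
512*exp(32/3)/9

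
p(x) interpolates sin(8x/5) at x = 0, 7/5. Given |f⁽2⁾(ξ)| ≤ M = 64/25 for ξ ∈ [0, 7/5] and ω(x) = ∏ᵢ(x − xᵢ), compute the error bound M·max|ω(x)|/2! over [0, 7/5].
392/625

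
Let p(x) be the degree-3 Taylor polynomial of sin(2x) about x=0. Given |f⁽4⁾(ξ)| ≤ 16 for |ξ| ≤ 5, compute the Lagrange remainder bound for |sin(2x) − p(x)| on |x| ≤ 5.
1250/3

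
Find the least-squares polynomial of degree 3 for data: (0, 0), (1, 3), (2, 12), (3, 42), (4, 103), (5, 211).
1/126 + (425/108)x + (-407/126)x² + (235/108)x³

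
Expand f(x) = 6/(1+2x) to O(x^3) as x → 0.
6 - 12*x + 24*x**2 + O(x**3)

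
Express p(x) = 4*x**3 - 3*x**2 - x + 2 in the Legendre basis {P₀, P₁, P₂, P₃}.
P₀ + (7/5)P₁ + (-2)P₂ + (8/5)P₃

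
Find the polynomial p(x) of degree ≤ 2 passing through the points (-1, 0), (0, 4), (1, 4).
-2*x**2 + 2*x + 4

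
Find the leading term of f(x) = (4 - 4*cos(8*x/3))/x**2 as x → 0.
128/9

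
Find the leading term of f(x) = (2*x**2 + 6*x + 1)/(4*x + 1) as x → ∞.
x/2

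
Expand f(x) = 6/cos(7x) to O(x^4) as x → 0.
6 + 147*x**2 + O(x**4)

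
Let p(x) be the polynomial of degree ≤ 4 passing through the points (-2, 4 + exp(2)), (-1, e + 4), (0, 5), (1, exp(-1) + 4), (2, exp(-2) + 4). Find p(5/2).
5*(-36*exp(3) - 84*e + 63 + 7*exp(4) + 178*exp(2))*exp(-2)/128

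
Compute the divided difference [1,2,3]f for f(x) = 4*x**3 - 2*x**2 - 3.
22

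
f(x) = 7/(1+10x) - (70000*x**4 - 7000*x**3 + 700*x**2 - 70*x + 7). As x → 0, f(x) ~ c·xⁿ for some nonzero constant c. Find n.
5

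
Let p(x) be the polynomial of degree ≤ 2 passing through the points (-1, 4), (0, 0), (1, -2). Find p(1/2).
-5/4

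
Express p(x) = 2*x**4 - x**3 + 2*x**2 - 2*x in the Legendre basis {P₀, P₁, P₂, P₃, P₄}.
(16/15)P₀ + (-13/5)P₁ + (52/21)P₂ + (-2/5)P₃ + (16/35)P₄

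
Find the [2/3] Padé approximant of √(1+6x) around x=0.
(63*x**2/4 + 42*x/5 + 1)/(-27*x**3/20 + 81*x**2/20 + 27*x/5 + 1)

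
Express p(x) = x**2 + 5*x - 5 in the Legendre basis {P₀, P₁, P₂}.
(-14/3)P₀ + (5)P₁ + (2/3)P₂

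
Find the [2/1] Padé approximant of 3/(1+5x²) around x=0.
3 - 15*x**2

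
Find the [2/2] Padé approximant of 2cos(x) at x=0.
(2 - 5*x**2/6)/(x**2/12 + 1)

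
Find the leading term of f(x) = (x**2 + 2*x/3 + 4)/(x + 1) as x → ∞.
x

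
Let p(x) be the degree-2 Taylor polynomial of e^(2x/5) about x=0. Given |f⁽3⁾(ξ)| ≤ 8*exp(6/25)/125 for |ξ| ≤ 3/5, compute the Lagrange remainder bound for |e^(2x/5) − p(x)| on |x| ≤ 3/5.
36*exp(6/25)/15625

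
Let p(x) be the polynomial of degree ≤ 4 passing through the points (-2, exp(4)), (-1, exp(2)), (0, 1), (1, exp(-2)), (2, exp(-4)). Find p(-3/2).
(-5 + 28*exp(2) + 35*(-2 + 4*exp(2) + exp(4))*exp(4))*exp(-4)/128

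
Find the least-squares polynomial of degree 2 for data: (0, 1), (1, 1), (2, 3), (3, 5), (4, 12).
6/5 + (-7/5)x + x²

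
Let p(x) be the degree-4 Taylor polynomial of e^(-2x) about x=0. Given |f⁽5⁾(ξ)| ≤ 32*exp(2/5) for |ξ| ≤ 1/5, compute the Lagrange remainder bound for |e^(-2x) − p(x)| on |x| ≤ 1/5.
4*exp(2/5)/46875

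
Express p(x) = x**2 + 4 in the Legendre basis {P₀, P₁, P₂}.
(13/3)P₀ + (2/3)P₂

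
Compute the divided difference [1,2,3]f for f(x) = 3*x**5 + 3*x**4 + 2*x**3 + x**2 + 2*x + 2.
358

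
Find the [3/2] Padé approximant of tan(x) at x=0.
(-x**3/15 + x)/(1 - 2*x**2/5)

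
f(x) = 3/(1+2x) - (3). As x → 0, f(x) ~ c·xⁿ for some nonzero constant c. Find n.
1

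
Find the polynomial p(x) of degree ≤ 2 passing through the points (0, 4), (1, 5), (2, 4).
-x**2 + 2*x + 4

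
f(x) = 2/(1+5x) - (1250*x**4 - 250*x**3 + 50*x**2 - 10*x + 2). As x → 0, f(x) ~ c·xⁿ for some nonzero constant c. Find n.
5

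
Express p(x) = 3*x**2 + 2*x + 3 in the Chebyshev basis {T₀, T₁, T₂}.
(9/2)T₀ + (2)T₁ + (3/2)T₂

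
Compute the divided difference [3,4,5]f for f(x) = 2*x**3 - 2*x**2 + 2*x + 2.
22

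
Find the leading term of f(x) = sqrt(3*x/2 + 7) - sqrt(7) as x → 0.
3*sqrt(7)*x/28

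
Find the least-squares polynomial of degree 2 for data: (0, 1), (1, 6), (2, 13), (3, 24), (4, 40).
46/35 + (76/35)x + (13/7)x²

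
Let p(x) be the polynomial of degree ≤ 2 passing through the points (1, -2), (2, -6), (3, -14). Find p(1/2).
-3/2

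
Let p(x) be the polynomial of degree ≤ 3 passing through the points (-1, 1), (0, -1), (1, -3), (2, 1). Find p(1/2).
-19/8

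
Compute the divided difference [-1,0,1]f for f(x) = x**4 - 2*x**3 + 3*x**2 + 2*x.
4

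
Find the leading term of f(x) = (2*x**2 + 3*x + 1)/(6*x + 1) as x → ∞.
x/3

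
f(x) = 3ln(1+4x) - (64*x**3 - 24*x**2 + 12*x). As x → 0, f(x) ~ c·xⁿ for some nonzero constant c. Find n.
4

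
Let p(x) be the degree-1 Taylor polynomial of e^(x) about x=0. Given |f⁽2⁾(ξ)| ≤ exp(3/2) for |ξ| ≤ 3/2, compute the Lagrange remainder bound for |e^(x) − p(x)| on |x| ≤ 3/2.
9*exp(3/2)/8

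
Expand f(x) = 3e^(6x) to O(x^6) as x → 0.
3 + 18*x + 54*x**2 + 108*x**3 + 162*x**4 + 972*x**5/5 + O(x**6)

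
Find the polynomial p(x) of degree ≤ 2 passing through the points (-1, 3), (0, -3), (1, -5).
2*x**2 - 4*x - 3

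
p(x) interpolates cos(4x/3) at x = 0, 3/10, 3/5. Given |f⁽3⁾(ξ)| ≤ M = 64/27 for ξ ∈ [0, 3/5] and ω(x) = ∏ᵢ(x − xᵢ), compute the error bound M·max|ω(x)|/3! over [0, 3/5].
8*sqrt(3)/3375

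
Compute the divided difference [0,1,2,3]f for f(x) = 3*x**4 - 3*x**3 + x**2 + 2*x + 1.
15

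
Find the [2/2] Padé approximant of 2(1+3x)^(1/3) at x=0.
(14*x**2/3 + 7*x + 2)/(5*x**2/6 + 5*x/2 + 1)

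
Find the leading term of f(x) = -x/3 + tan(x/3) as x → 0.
x**3/81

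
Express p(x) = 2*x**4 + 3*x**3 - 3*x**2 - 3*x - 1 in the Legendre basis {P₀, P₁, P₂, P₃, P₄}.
(-8/5)P₀ + (-6/5)P₁ + (-6/7)P₂ + (6/5)P₃ + (16/35)P₄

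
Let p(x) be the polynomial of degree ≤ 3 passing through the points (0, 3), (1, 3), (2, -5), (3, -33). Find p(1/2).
13/4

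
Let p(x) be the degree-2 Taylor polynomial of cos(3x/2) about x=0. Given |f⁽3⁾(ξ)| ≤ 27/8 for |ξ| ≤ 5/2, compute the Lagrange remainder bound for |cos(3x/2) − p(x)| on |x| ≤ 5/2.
1125/128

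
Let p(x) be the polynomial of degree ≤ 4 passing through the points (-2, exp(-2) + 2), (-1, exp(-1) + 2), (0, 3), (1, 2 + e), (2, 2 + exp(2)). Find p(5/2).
(-180*e + 35 + (-420*e + 634 + 315*exp(2))*exp(2))*exp(-2)/128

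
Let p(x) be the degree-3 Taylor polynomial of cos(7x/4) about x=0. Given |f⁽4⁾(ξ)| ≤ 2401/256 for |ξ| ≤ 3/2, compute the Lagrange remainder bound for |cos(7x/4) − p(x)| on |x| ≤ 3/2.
64827/32768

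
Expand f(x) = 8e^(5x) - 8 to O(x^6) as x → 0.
40*x + 100*x**2 + 500*x**3/3 + 625*x**4/3 + 625*x**5/3 + O(x**6)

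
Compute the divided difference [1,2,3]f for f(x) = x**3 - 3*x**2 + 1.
3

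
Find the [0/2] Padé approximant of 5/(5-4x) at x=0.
1/(1 - 4*x/5)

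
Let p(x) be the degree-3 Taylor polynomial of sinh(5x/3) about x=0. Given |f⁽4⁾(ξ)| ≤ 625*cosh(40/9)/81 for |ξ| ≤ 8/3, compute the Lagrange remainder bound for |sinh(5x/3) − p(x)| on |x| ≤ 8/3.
320000*cosh(40/9)/19683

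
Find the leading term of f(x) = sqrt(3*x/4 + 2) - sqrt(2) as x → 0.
3*sqrt(2)*x/16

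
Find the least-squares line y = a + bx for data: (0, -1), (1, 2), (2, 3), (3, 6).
a = -4/5, b = 11/5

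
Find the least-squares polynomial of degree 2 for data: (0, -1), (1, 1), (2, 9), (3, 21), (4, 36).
-46/35 + (29/35)x + (15/7)x²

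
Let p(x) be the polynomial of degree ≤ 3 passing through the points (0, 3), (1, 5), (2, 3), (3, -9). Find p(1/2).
33/8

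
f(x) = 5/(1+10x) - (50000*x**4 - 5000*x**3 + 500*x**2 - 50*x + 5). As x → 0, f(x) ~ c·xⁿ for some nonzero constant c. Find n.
5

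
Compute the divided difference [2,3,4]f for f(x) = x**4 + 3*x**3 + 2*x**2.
84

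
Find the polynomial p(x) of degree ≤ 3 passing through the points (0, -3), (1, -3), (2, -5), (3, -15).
-x**3 + 2*x**2 - x - 3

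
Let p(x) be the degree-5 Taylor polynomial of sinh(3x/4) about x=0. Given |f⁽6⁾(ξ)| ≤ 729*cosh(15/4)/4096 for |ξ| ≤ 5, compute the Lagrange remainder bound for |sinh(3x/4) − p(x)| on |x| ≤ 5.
253125*cosh(15/4)/65536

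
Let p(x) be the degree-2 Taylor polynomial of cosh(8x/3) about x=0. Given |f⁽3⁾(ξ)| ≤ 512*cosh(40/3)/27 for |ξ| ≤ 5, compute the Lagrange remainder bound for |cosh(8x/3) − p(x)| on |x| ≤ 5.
32000*cosh(40/3)/81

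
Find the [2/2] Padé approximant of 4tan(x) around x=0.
4*x/(1 - x**2/3)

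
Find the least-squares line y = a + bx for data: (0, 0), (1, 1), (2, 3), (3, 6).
a = -1/2, b = 2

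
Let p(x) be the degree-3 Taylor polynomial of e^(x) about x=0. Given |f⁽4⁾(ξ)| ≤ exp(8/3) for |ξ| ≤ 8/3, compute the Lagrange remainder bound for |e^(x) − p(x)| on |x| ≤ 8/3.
512*exp(8/3)/243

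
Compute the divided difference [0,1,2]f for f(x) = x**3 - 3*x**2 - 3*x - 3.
0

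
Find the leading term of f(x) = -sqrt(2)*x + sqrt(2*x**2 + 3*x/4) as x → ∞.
3*sqrt(2)/16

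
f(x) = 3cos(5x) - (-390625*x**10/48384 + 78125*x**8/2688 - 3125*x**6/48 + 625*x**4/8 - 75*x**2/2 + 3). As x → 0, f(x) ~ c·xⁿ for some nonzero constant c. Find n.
12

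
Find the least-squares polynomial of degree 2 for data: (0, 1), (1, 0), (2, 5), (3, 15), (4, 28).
5/7 + (-177/70)x + (33/14)x²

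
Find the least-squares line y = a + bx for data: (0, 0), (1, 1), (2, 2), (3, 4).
a = -1/5, b = 13/10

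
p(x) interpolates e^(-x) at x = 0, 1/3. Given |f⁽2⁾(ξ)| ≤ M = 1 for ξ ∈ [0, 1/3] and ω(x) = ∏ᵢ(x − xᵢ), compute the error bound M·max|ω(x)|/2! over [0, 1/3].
1/72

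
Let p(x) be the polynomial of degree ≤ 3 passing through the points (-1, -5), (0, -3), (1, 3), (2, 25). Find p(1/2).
-5/4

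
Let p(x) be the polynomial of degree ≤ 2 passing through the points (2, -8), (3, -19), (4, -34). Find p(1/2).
1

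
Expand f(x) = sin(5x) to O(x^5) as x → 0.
5*x - 125*x**3/6 + O(x**5)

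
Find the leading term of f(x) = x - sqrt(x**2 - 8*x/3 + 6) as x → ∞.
4/3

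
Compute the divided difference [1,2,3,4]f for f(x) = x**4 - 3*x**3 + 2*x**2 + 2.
7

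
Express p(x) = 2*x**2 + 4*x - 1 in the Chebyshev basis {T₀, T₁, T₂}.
(4)T₁ + T₂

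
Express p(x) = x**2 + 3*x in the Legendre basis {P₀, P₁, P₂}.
(1/3)P₀ + (3)P₁ + (2/3)P₂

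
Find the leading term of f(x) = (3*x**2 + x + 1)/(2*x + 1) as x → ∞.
3*x/2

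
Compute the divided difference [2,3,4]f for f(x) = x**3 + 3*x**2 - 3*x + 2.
12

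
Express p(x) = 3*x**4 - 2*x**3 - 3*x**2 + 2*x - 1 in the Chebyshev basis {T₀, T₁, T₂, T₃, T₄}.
(-11/8)T₀ + (1/2)T₁ + (-1/2)T₃ + (3/8)T₄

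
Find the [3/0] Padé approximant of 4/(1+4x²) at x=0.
4 - 16*x**2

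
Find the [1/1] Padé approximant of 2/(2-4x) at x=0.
1/(1 - 2*x)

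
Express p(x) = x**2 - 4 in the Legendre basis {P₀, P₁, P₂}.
(-11/3)P₀ + (2/3)P₂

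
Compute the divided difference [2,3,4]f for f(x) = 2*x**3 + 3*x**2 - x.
21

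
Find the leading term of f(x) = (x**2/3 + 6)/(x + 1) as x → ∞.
x/3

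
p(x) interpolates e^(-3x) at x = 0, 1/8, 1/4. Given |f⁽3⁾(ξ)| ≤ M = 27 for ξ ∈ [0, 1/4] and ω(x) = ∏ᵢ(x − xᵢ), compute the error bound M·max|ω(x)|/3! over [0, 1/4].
sqrt(3)/512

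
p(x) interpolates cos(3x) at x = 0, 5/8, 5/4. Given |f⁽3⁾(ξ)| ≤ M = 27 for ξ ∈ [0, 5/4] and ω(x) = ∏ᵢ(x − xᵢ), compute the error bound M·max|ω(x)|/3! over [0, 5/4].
125*sqrt(3)/512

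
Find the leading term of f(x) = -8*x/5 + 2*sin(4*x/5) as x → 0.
-64*x**3/375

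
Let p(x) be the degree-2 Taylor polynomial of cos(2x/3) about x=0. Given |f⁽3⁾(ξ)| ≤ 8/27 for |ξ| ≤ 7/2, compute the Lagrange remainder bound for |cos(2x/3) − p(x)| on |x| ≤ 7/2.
343/162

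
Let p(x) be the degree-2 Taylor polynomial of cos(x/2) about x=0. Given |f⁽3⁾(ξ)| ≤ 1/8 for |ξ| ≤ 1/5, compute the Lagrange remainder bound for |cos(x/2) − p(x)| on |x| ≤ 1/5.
1/6000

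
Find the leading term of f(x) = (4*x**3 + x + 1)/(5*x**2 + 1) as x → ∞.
4*x/5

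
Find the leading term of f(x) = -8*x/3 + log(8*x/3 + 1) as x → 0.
-32*x**2/9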